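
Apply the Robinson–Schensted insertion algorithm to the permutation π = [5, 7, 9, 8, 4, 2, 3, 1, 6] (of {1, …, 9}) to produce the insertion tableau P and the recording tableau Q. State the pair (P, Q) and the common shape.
P = [1, 3, 6] / [2, 7, 8] / [4] / [5] / [9];  Q = [1, 2, 3] / [4, 7, 9] / [5] / [6] / [8];  common shape = (3, 3, 1, 1, 1)

Row-insert the values π_1, π_2, … into P one at a time, bumping the leftmost entry strictly greater than the inserted value down to the next row. The recording tableau Q records, in position (i, j), the step at which that cell was added to P.
  Insert 5 (step 1): P = [5];  Q = [1]
  Insert 7 (step 2): P = [5, 7];  Q = [1, 2]
  Insert 9 (step 3): P = [5, 7, 9];  Q = [1, 2, 3]
  Insert 8 (step 4): P = [5, 7, 8] / [9];  Q = [1, 2, 3] / [4]
  Insert 4 (step 5): P = [4, 7, 8] / [5] / [9];  Q = [1, 2, 3] / [4] / [5]
  Insert 2 (step 6): P = [2, 7, 8] / [4] / [5] / [9];  Q = [1, 2, 3] / [4] / [5] / [6]
  Insert 3 (step 7): P = [2, 3, 8] / [4, 7] / [5] / [9];  Q = [1, 2, 3] / [4, 7] / [5] / [6]
  Insert 1 (step 8): P = [1, 3, 8] / [2, 7] / [4] / [5] / [9];  Q = [1, 2, 3] / [4, 7] / [5] / [6] / [8]
  Insert 6 (step 9): P = [1, 3, 6] / [2, 7, 8] / [4] / [5] / [9];  Q = [1, 2, 3] / [4, 7, 9] / [5] / [6] / [8]
Final shape: (3, 3, 1, 1, 1).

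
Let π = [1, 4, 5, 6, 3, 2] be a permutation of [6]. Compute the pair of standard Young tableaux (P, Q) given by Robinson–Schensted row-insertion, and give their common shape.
P = [1, 2, 5, 6] / [3] / [4];  Q = [1, 2, 3, 4] / [5] / [6];  common shape = (4, 1, 1)

Row-insert the values π_1, π_2, … into P one at a time, bumping the leftmost entry strictly greater than the inserted value down to the next row. The recording tableau Q records, in position (i, j), the step at which that cell was added to P.
  Insert 1 (step 1): P = [1];  Q = [1]
  Insert 4 (step 2): P = [1, 4];  Q = [1, 2]
  Insert 5 (step 3): P = [1, 4, 5];  Q = [1, 2, 3]
  Insert 6 (step 4): P = [1, 4, 5, 6];  Q = [1, 2, 3, 4]
  Insert 3 (step 5): P = [1, 3, 5, 6] / [4];  Q = [1, 2, 3, 4] / [5]
  Insert 2 (step 6): P = [1, 2, 5, 6] / [3] / [4];  Q = [1, 2, 3, 4] / [5] / [6]
Final shape: (4, 1, 1).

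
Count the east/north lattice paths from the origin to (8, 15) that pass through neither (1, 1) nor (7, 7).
Number of paths = 243498

Inclusion–exclusion. Total paths: C(23, 8) = 490314. Through P₁: C(2, 1)·C(21, 7) = 232560. Through P₂: C(14, 7)·C(9, 1) = 30888. Since P₁ is strictly southwest of P₂, a monotone path through both must visit P₁ then P₂; paths through both = C(2, 1)·C(12, 6)·C(9, 1) = 16632. Avoid both = 490314 − 232560 − 30888 + 16632 = 243498.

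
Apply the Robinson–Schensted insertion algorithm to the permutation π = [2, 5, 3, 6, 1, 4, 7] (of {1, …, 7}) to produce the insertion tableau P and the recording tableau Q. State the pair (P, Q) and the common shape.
P = [1, 3, 4, 7] / [2, 6] / [5];  Q = [1, 2, 4, 7] / [3, 6] / [5];  common shape = (4, 2, 1)

Row-insert the values π_1, π_2, … into P one at a time, bumping the leftmost entry strictly greater than the inserted value down to the next row. The recording tableau Q records, in position (i, j), the step at which that cell was added to P.
  Insert 2 (step 1): P = [2];  Q = [1]
  Insert 5 (step 2): P = [2, 5];  Q = [1, 2]
  Insert 3 (step 3): P = [2, 3] / [5];  Q = [1, 2] / [3]
  Insert 6 (step 4): P = [2, 3, 6] / [5];  Q = [1, 2, 4] / [3]
  Insert 1 (step 5): P = [1, 3, 6] / [2] / [5];  Q = [1, 2, 4] / [3] / [5]
  Insert 4 (step 6): P = [1, 3, 4] / [2, 6] / [5];  Q = [1, 2, 4] / [3, 6] / [5]
  Insert 7 (step 7): P = [1, 3, 4, 7] / [2, 6] / [5];  Q = [1, 2, 4, 7] / [3, 6] / [5]
Final shape: (4, 2, 1).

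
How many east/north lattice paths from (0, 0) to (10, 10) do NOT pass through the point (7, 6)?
Number of paths = 124696

Total paths from (0, 0) to (10, 10): C(20, 10) = 184756. Paths through (7, 6): (paths (0, 0) → (7, 6)) × (paths (7, 6) → (10, 10)) = C(13, 7) · C(7, 3) = 1716 · 35 = 60060. Avoidance count = 184756 − 60060 = 124696.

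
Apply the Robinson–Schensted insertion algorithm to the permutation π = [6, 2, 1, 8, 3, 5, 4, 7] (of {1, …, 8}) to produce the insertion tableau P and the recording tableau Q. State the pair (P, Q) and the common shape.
P = [1, 3, 4, 7] / [2, 5] / [6, 8];  Q = [1, 4, 6, 8] / [2, 5] / [3, 7];  common shape = (4, 2, 2)

Row-insert the values π_1, π_2, … into P one at a time, bumping the leftmost entry strictly greater than the inserted value down to the next row. The recording tableau Q records, in position (i, j), the step at which that cell was added to P.
  Insert 6 (step 1): P = [6];  Q = [1]
  Insert 2 (step 2): P = [2] / [6];  Q = [1] / [2]
  Insert 1 (step 3): P = [1] / [2] / [6];  Q = [1] / [2] / [3]
  Insert 8 (step 4): P = [1, 8] / [2] / [6];  Q = [1, 4] / [2] / [3]
  Insert 3 (step 5): P = [1, 3] / [2, 8] / [6];  Q = [1, 4] / [2, 5] / [3]
  Insert 5 (step 6): P = [1, 3, 5] / [2, 8] / [6];  Q = [1, 4, 6] / [2, 5] / [3]
  Insert 4 (step 7): P = [1, 3, 4] / [2, 5] / [6, 8];  Q = [1, 4, 6] / [2, 5] / [3, 7]
  Insert 7 (step 8): P = [1, 3, 4, 7] / [2, 5] / [6, 8];  Q = [1, 4, 6, 8] / [2, 5] / [3, 7]
Final shape: (4, 2, 2).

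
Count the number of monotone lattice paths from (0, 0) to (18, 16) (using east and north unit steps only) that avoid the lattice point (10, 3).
Number of paths = 2145763290

Total paths from (0, 0) to (18, 16): C(34, 18) = 2203961430. Paths through (10, 3): (paths (0, 0) → (10, 3)) × (paths (10, 3) → (18, 16)) = C(13, 10) · C(21, 8) = 286 · 203490 = 58198140. Avoidance count = 2203961430 − 58198140 = 2145763290.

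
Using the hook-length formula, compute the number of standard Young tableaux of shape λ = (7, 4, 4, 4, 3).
# SYT of shape (7, 4, 4, 4, 3) = 496624128

Hook-length formula: f^λ = n! / Π hook(c), product over all cells c of the Young diagram. For λ = (7, 4, 4, 4, 3), n = 22 boxes. Hook lengths by row (left-to-right, top-to-bottom): [11, 10, 9, 7, 3, 2, 1]; [7, 6, 5, 3]; [6, 5, 4, 2]; [5, 4, 3, 1]; [3, 2, 1]. Product of hooks = 2263282560000. So f^λ = 22! / 2263282560000 = 1124000727777607680000 / 2263282560000 = 496624128.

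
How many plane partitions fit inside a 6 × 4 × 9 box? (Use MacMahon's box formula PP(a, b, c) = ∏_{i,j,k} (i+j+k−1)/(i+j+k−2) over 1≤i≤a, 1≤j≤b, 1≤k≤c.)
PP(6, 4, 9) = 559299781040

Evaluate the triple product over i = 1..6, j = 1..4, k = 1..9. The factors are (2/1) · (3/2) · (4/3) · (5/4) · (6/5) · (7/6) · (8/7) · (9/8) · … (216 factors total). The numerators and denominators telescope so the product is an integer; carrying out the multiplication exactly gives PP(6, 4, 9) = 559299781040.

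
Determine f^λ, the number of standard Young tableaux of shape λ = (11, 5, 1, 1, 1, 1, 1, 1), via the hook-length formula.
# SYT of shape (11, 5, 1, 1, 1, 1, 1, 1) = 57610280

Hook-length formula: f^λ = n! / Π hook(c), product over all cells c of the Young diagram. For λ = (11, 5, 1, 1, 1, 1, 1, 1), n = 22 boxes. Hook lengths by row (left-to-right, top-to-bottom): [18, 11, 10, 9, 8, 6, 5, 4, 3, 2, 1]; [11, 4, 3, 2, 1]; [6]; [5]; [4]; [3]; [2]; [1]. Product of hooks = 19510419456000. So f^λ = 22! / 19510419456000 = 1124000727777607680000 / 19510419456000 = 57610280.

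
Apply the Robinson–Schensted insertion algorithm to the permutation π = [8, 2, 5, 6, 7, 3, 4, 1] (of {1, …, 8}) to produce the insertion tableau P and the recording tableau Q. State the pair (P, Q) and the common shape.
P = [1, 3, 4, 7] / [2, 6] / [5] / [8];  Q = [1, 3, 4, 5] / [2, 7] / [6] / [8];  common shape = (4, 2, 1, 1)

Row-insert the values π_1, π_2, … into P one at a time, bumping the leftmost entry strictly greater than the inserted value down to the next row. The recording tableau Q records, in position (i, j), the step at which that cell was added to P.
  Insert 8 (step 1): P = [8];  Q = [1]
  Insert 2 (step 2): P = [2] / [8];  Q = [1] / [2]
  Insert 5 (step 3): P = [2, 5] / [8];  Q = [1, 3] / [2]
  Insert 6 (step 4): P = [2, 5, 6] / [8];  Q = [1, 3, 4] / [2]
  Insert 7 (step 5): P = [2, 5, 6, 7] / [8];  Q = [1, 3, 4, 5] / [2]
  Insert 3 (step 6): P = [2, 3, 6, 7] / [5] / [8];  Q = [1, 3, 4, 5] / [2] / [6]
  Insert 4 (step 7): P = [2, 3, 4, 7] / [5, 6] / [8];  Q = [1, 3, 4, 5] / [2, 7] / [6]
  Insert 1 (step 8): P = [1, 3, 4, 7] / [2, 6] / [5] / [8];  Q = [1, 3, 4, 5] / [2, 7] / [6] / [8]
Final shape: (4, 2, 1, 1).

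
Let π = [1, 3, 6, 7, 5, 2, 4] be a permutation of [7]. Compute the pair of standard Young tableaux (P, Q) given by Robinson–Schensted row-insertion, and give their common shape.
P = [1, 2, 4, 7] / [3, 5] / [6];  Q = [1, 2, 3, 4] / [5, 7] / [6];  common shape = (4, 2, 1)

Row-insert the values π_1, π_2, … into P one at a time, bumping the leftmost entry strictly greater than the inserted value down to the next row. The recording tableau Q records, in position (i, j), the step at which that cell was added to P.
  Insert 1 (step 1): P = [1];  Q = [1]
  Insert 3 (step 2): P = [1, 3];  Q = [1, 2]
  Insert 6 (step 3): P = [1, 3, 6];  Q = [1, 2, 3]
  Insert 7 (step 4): P = [1, 3, 6, 7];  Q = [1, 2, 3, 4]
  Insert 5 (step 5): P = [1, 3, 5, 7] / [6];  Q = [1, 2, 3, 4] / [5]
  Insert 2 (step 6): P = [1, 2, 5, 7] / [3] / [6];  Q = [1, 2, 3, 4] / [5] / [6]
  Insert 4 (step 7): P = [1, 2, 4, 7] / [3, 5] / [6];  Q = [1, 2, 3, 4] / [5, 7] / [6]
Final shape: (4, 2, 1).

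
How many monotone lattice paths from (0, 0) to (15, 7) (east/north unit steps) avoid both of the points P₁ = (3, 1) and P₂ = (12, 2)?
Number of paths = 93432

Inclusion–exclusion. Total paths: C(22, 15) = 170544. Through P₁: C(4, 3)·C(18, 12) = 74256. Through P₂: C(14, 12)·C(8, 3) = 5096. Since P₁ is strictly southwest of P₂, a monotone path through both must visit P₁ then P₂; paths through both = C(4, 3)·C(10, 9)·C(8, 3) = 2240. Avoid both = 170544 − 74256 − 5096 + 2240 = 93432.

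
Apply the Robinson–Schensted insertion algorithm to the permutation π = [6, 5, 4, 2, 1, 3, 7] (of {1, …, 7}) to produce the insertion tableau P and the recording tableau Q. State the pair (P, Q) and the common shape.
P = [1, 3, 7] / [2] / [4] / [5] / [6];  Q = [1, 6, 7] / [2] / [3] / [4] / [5];  common shape = (3, 1, 1, 1, 1)

Row-insert the values π_1, π_2, … into P one at a time, bumping the leftmost entry strictly greater than the inserted value down to the next row. The recording tableau Q records, in position (i, j), the step at which that cell was added to P.
  Insert 6 (step 1): P = [6];  Q = [1]
  Insert 5 (step 2): P = [5] / [6];  Q = [1] / [2]
  Insert 4 (step 3): P = [4] / [5] / [6];  Q = [1] / [2] / [3]
  Insert 2 (step 4): P = [2] / [4] / [5] / [6];  Q = [1] / [2] / [3] / [4]
  Insert 1 (step 5): P = [1] / [2] / [4] / [5] / [6];  Q = [1] / [2] / [3] / [4] / [5]
  Insert 3 (step 6): P = [1, 3] / [2] / [4] / [5] / [6];  Q = [1, 6] / [2] / [3] / [4] / [5]
  Insert 7 (step 7): P = [1, 3, 7] / [2] / [4] / [5] / [6];  Q = [1, 6, 7] / [2] / [3] / [4] / [5]
Final shape: (3, 1, 1, 1, 1).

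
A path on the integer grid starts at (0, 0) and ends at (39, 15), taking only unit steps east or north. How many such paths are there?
Number of paths = 8654327655120

A monotone lattice path from (0, 0) to (39, 15) consists of 39 east steps and 15 north steps in some order, so it is determined by which 39 of the 54 steps are east. The count is C(54, 39) = 8654327655120.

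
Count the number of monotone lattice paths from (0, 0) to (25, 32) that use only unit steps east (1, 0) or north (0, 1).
Number of paths = 9929472283517787

A monotone lattice path from (0, 0) to (25, 32) consists of 25 east steps and 32 north steps in some order, so it is determined by which 25 of the 57 steps are east. The count is C(57, 25) = 9929472283517787.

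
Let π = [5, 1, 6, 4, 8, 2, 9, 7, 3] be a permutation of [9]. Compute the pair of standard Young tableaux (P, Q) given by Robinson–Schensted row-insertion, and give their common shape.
P = [1, 2, 3, 9] / [4, 6, 7] / [5, 8];  Q = [1, 3, 5, 7] / [2, 4, 8] / [6, 9];  common shape = (4, 3, 2)

Row-insert the values π_1, π_2, … into P one at a time, bumping the leftmost entry strictly greater than the inserted value down to the next row. The recording tableau Q records, in position (i, j), the step at which that cell was added to P.
  Insert 5 (step 1): P = [5];  Q = [1]
  Insert 1 (step 2): P = [1] / [5];  Q = [1] / [2]
  Insert 6 (step 3): P = [1, 6] / [5];  Q = [1, 3] / [2]
  Insert 4 (step 4): P = [1, 4] / [5, 6];  Q = [1, 3] / [2, 4]
  Insert 8 (step 5): P = [1, 4, 8] / [5, 6];  Q = [1, 3, 5] / [2, 4]
  Insert 2 (step 6): P = [1, 2, 8] / [4, 6] / [5];  Q = [1, 3, 5] / [2, 4] / [6]
  Insert 9 (step 7): P = [1, 2, 8, 9] / [4, 6] / [5];  Q = [1, 3, 5, 7] / [2, 4] / [6]
  Insert 7 (step 8): P = [1, 2, 7, 9] / [4, 6, 8] / [5];  Q = [1, 3, 5, 7] / [2, 4, 8] / [6]
  Insert 3 (step 9): P = [1, 2, 3, 9] / [4, 6, 7] / [5, 8];  Q = [1, 3, 5, 7] / [2, 4, 8] / [6, 9]
Final shape: (4, 3, 2).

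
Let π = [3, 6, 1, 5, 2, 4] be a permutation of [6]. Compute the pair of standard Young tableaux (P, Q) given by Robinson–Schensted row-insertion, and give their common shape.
P = [1, 2, 4] / [3, 5] / [6];  Q = [1, 2, 6] / [3, 4] / [5];  common shape = (3, 2, 1)

Row-insert the values π_1, π_2, … into P one at a time, bumping the leftmost entry strictly greater than the inserted value down to the next row. The recording tableau Q records, in position (i, j), the step at which that cell was added to P.
  Insert 3 (step 1): P = [3];  Q = [1]
  Insert 6 (step 2): P = [3, 6];  Q = [1, 2]
  Insert 1 (step 3): P = [1, 6] / [3];  Q = [1, 2] / [3]
  Insert 5 (step 4): P = [1, 5] / [3, 6];  Q = [1, 2] / [3, 4]
  Insert 2 (step 5): P = [1, 2] / [3, 5] / [6];  Q = [1, 2] / [3, 4] / [5]
  Insert 4 (step 6): P = [1, 2, 4] / [3, 5] / [6];  Q = [1, 2, 6] / [3, 4] / [5]
Final shape: (3, 2, 1).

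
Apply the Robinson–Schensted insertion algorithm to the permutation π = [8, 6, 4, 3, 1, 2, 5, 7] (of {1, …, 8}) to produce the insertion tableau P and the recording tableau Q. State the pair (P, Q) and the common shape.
P = [1, 2, 5, 7] / [3] / [4] / [6] / [8];  Q = [1, 6, 7, 8] / [2] / [3] / [4] / [5];  common shape = (4, 1, 1, 1, 1)

Row-insert the values π_1, π_2, … into P one at a time, bumping the leftmost entry strictly greater than the inserted value down to the next row. The recording tableau Q records, in position (i, j), the step at which that cell was added to P.
  Insert 8 (step 1): P = [8];  Q = [1]
  Insert 6 (step 2): P = [6] / [8];  Q = [1] / [2]
  Insert 4 (step 3): P = [4] / [6] / [8];  Q = [1] / [2] / [3]
  Insert 3 (step 4): P = [3] / [4] / [6] / [8];  Q = [1] / [2] / [3] / [4]
  Insert 1 (step 5): P = [1] / [3] / [4] / [6] / [8];  Q = [1] / [2] / [3] / [4] / [5]
  Insert 2 (step 6): P = [1, 2] / [3] / [4] / [6] / [8];  Q = [1, 6] / [2] / [3] / [4] / [5]
  Insert 5 (step 7): P = [1, 2, 5] / [3] / [4] / [6] / [8];  Q = [1, 6, 7] / [2] / [3] / [4] / [5]
  Insert 7 (step 8): P = [1, 2, 5, 7] / [3] / [4] / [6] / [8];  Q = [1, 6, 7, 8] / [2] / [3] / [4] / [5]
Final shape: (4, 1, 1, 1, 1).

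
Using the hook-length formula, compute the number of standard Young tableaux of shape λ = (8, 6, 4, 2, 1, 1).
# SYT of shape (8, 6, 4, 2, 1, 1) = 3077082756

Hook-length formula: f^λ = n! / Π hook(c), product over all cells c of the Young diagram. For λ = (8, 6, 4, 2, 1, 1), n = 22 boxes. Hook lengths by row (left-to-right, top-to-bottom): [13, 10, 8, 7, 5, 4, 2, 1]; [10, 7, 5, 4, 2, 1]; [7, 4, 2, 1]; [4, 1]; [2]; [1]. Product of hooks = 365281280000. So f^λ = 22! / 365281280000 = 1124000727777607680000 / 365281280000 = 3077082756.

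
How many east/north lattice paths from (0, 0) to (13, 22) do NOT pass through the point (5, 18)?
Number of paths = 1459681545

Total paths from (0, 0) to (13, 22): C(35, 13) = 1476337800. Paths through (5, 18): (paths (0, 0) → (5, 18)) × (paths (5, 18) → (13, 22)) = C(23, 5) · C(12, 8) = 33649 · 495 = 16656255. Avoidance count = 1476337800 − 16656255 = 1459681545.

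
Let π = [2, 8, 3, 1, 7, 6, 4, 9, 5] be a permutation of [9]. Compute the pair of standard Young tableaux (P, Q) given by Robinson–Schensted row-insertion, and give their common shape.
P = [1, 3, 4, 5] / [2, 6, 9] / [7] / [8];  Q = [1, 2, 5, 8] / [3, 6, 9] / [4] / [7];  common shape = (4, 3, 1, 1)

Row-insert the values π_1, π_2, … into P one at a time, bumping the leftmost entry strictly greater than the inserted value down to the next row. The recording tableau Q records, in position (i, j), the step at which that cell was added to P.
  Insert 2 (step 1): P = [2];  Q = [1]
  Insert 8 (step 2): P = [2, 8];  Q = [1, 2]
  Insert 3 (step 3): P = [2, 3] / [8];  Q = [1, 2] / [3]
  Insert 1 (step 4): P = [1, 3] / [2] / [8];  Q = [1, 2] / [3] / [4]
  Insert 7 (step 5): P = [1, 3, 7] / [2] / [8];  Q = [1, 2, 5] / [3] / [4]
  Insert 6 (step 6): P = [1, 3, 6] / [2, 7] / [8];  Q = [1, 2, 5] / [3, 6] / [4]
  Insert 4 (step 7): P = [1, 3, 4] / [2, 6] / [7] / [8];  Q = [1, 2, 5] / [3, 6] / [4] / [7]
  Insert 9 (step 8): P = [1, 3, 4, 9] / [2, 6] / [7] / [8];  Q = [1, 2, 5, 8] / [3, 6] / [4] / [7]
  Insert 5 (step 9): P = [1, 3, 4, 5] / [2, 6, 9] / [7] / [8];  Q = [1, 2, 5, 8] / [3, 6, 9] / [4] / [7]
Final shape: (4, 3, 1, 1).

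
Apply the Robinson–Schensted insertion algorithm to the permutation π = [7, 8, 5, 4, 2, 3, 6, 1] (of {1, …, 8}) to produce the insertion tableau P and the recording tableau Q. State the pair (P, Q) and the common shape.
P = [1, 3, 6] / [2, 8] / [4] / [5] / [7];  Q = [1, 2, 7] / [3, 6] / [4] / [5] / [8];  common shape = (3, 2, 1, 1, 1)

Row-insert the values π_1, π_2, … into P one at a time, bumping the leftmost entry strictly greater than the inserted value down to the next row. The recording tableau Q records, in position (i, j), the step at which that cell was added to P.
  Insert 7 (step 1): P = [7];  Q = [1]
  Insert 8 (step 2): P = [7, 8];  Q = [1, 2]
  Insert 5 (step 3): P = [5, 8] / [7];  Q = [1, 2] / [3]
  Insert 4 (step 4): P = [4, 8] / [5] / [7];  Q = [1, 2] / [3] / [4]
  Insert 2 (step 5): P = [2, 8] / [4] / [5] / [7];  Q = [1, 2] / [3] / [4] / [5]
  Insert 3 (step 6): P = [2, 3] / [4, 8] / [5] / [7];  Q = [1, 2] / [3, 6] / [4] / [5]
  Insert 6 (step 7): P = [2, 3, 6] / [4, 8] / [5] / [7];  Q = [1, 2, 7] / [3, 6] / [4] / [5]
  Insert 1 (step 8): P = [1, 3, 6] / [2, 8] / [4] / [5] / [7];  Q = [1, 2, 7] / [3, 6] / [4] / [5] / [8]
Final shape: (3, 2, 1, 1, 1).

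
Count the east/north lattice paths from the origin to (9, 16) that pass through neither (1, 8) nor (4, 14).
Number of paths = 1878761

Inclusion–exclusion. Total paths: C(25, 9) = 2042975. Through P₁: C(9, 1)·C(16, 8) = 115830. Through P₂: C(18, 4)·C(7, 5) = 64260. Since P₁ is strictly southwest of P₂, a monotone path through both must visit P₁ then P₂; paths through both = C(9, 1)·C(9, 3)·C(7, 5) = 15876. Avoid both = 2042975 − 115830 − 64260 + 15876 = 1878761.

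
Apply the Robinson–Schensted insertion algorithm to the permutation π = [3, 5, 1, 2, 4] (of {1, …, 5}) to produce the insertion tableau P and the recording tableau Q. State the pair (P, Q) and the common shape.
P = [1, 2, 4] / [3, 5];  Q = [1, 2, 5] / [3, 4];  common shape = (3, 2)

Row-insert the values π_1, π_2, … into P one at a time, bumping the leftmost entry strictly greater than the inserted value down to the next row. The recording tableau Q records, in position (i, j), the step at which that cell was added to P.
  Insert 3 (step 1): P = [3];  Q = [1]
  Insert 5 (step 2): P = [3, 5];  Q = [1, 2]
  Insert 1 (step 3): P = [1, 5] / [3];  Q = [1, 2] / [3]
  Insert 2 (step 4): P = [1, 2] / [3, 5];  Q = [1, 2] / [3, 4]
  Insert 4 (step 5): P = [1, 2, 4] / [3, 5];  Q = [1, 2, 5] / [3, 4]
Final shape: (3, 2).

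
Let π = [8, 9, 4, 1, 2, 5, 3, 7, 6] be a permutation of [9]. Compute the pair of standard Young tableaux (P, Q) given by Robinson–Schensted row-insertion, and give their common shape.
P = [1, 2, 3, 6] / [4, 5, 7] / [8, 9];  Q = [1, 2, 6, 8] / [3, 5, 9] / [4, 7];  common shape = (4, 3, 2)

Row-insert the values π_1, π_2, … into P one at a time, bumping the leftmost entry strictly greater than the inserted value down to the next row. The recording tableau Q records, in position (i, j), the step at which that cell was added to P.
  Insert 8 (step 1): P = [8];  Q = [1]
  Insert 9 (step 2): P = [8, 9];  Q = [1, 2]
  Insert 4 (step 3): P = [4, 9] / [8];  Q = [1, 2] / [3]
  Insert 1 (step 4): P = [1, 9] / [4] / [8];  Q = [1, 2] / [3] / [4]
  Insert 2 (step 5): P = [1, 2] / [4, 9] / [8];  Q = [1, 2] / [3, 5] / [4]
  Insert 5 (step 6): P = [1, 2, 5] / [4, 9] / [8];  Q = [1, 2, 6] / [3, 5] / [4]
  Insert 3 (step 7): P = [1, 2, 3] / [4, 5] / [8, 9];  Q = [1, 2, 6] / [3, 5] / [4, 7]
  Insert 7 (step 8): P = [1, 2, 3, 7] / [4, 5] / [8, 9];  Q = [1, 2, 6, 8] / [3, 5] / [4, 7]
  Insert 6 (step 9): P = [1, 2, 3, 6] / [4, 5, 7] / [8, 9];  Q = [1, 2, 6, 8] / [3, 5, 9] / [4, 7]
Final shape: (4, 3, 2).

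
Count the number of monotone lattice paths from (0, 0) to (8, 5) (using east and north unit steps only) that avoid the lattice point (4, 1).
Number of paths = 937

Total paths from (0, 0) to (8, 5): C(13, 8) = 1287. Paths through (4, 1): (paths (0, 0) → (4, 1)) × (paths (4, 1) → (8, 5)) = C(5, 4) · C(8, 4) = 5 · 70 = 350. Avoidance count = 1287 − 350 = 937.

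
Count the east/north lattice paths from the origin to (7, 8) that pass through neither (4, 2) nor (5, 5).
Number of paths = 3255

Inclusion–exclusion. Total paths: C(15, 7) = 6435. Through P₁: C(6, 4)·C(9, 3) = 1260. Through P₂: C(10, 5)·C(5, 2) = 2520. Since P₁ is strictly southwest of P₂, a monotone path through both must visit P₁ then P₂; paths through both = C(6, 4)·C(4, 1)·C(5, 2) = 600. Avoid both = 6435 − 1260 − 2520 + 600 = 3255.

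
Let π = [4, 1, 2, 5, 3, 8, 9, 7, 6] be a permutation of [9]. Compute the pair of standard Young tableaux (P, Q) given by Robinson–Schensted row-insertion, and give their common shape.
P = [1, 2, 3, 6, 9] / [4, 5, 7] / [8];  Q = [1, 3, 4, 6, 7] / [2, 5, 8] / [9];  common shape = (5, 3, 1)

Row-insert the values π_1, π_2, … into P one at a time, bumping the leftmost entry strictly greater than the inserted value down to the next row. The recording tableau Q records, in position (i, j), the step at which that cell was added to P.
  Insert 4 (step 1): P = [4];  Q = [1]
  Insert 1 (step 2): P = [1] / [4];  Q = [1] / [2]
  Insert 2 (step 3): P = [1, 2] / [4];  Q = [1, 3] / [2]
  Insert 5 (step 4): P = [1, 2, 5] / [4];  Q = [1, 3, 4] / [2]
  Insert 3 (step 5): P = [1, 2, 3] / [4, 5];  Q = [1, 3, 4] / [2, 5]
  Insert 8 (step 6): P = [1, 2, 3, 8] / [4, 5];  Q = [1, 3, 4, 6] / [2, 5]
  Insert 9 (step 7): P = [1, 2, 3, 8, 9] / [4, 5];  Q = [1, 3, 4, 6, 7] / [2, 5]
  Insert 7 (step 8): P = [1, 2, 3, 7, 9] / [4, 5, 8];  Q = [1, 3, 4, 6, 7] / [2, 5, 8]
  Insert 6 (step 9): P = [1, 2, 3, 6, 9] / [4, 5, 7] / [8];  Q = [1, 3, 4, 6, 7] / [2, 5, 8] / [9]
Final shape: (5, 3, 1).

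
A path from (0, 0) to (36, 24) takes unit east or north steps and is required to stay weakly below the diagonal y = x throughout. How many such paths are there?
Number of paths = 12667055061303825

By the reflection principle (André's argument), the number of monotone paths to (36, 24) with n ≤ m that never go above y = x is C(60, 36) − C(60, 37) = 36052387482172425 − 23385332420868600 = 12667055061303825.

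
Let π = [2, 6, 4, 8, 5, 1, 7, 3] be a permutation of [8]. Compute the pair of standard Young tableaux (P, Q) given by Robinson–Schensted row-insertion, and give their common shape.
P = [1, 3, 5, 7] / [2, 4] / [6, 8];  Q = [1, 2, 4, 7] / [3, 5] / [6, 8];  common shape = (4, 2, 2)

Row-insert the values π_1, π_2, … into P one at a time, bumping the leftmost entry strictly greater than the inserted value down to the next row. The recording tableau Q records, in position (i, j), the step at which that cell was added to P.
  Insert 2 (step 1): P = [2];  Q = [1]
  Insert 6 (step 2): P = [2, 6];  Q = [1, 2]
  Insert 4 (step 3): P = [2, 4] / [6];  Q = [1, 2] / [3]
  Insert 8 (step 4): P = [2, 4, 8] / [6];  Q = [1, 2, 4] / [3]
  Insert 5 (step 5): P = [2, 4, 5] / [6, 8];  Q = [1, 2, 4] / [3, 5]
  Insert 1 (step 6): P = [1, 4, 5] / [2, 8] / [6];  Q = [1, 2, 4] / [3, 5] / [6]
  Insert 7 (step 7): P = [1, 4, 5, 7] / [2, 8] / [6];  Q = [1, 2, 4, 7] / [3, 5] / [6]
  Insert 3 (step 8): P = [1, 3, 5, 7] / [2, 4] / [6, 8];  Q = [1, 2, 4, 7] / [3, 5] / [6, 8]
Final shape: (4, 2, 2).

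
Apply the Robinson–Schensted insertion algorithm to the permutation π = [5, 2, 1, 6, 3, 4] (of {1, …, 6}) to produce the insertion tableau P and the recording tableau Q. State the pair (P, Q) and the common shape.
P = [1, 3, 4] / [2, 6] / [5];  Q = [1, 4, 6] / [2, 5] / [3];  common shape = (3, 2, 1)

Row-insert the values π_1, π_2, … into P one at a time, bumping the leftmost entry strictly greater than the inserted value down to the next row. The recording tableau Q records, in position (i, j), the step at which that cell was added to P.
  Insert 5 (step 1): P = [5];  Q = [1]
  Insert 2 (step 2): P = [2] / [5];  Q = [1] / [2]
  Insert 1 (step 3): P = [1] / [2] / [5];  Q = [1] / [2] / [3]
  Insert 6 (step 4): P = [1, 6] / [2] / [5];  Q = [1, 4] / [2] / [3]
  Insert 3 (step 5): P = [1, 3] / [2, 6] / [5];  Q = [1, 4] / [2, 5] / [3]
  Insert 4 (step 6): P = [1, 3, 4] / [2, 6] / [5];  Q = [1, 4, 6] / [2, 5] / [3]
Final shape: (3, 2, 1).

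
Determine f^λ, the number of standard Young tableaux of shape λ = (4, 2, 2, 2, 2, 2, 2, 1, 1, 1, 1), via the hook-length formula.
# SYT of shape (4, 2, 2, 2, 2, 2, 2, 1, 1, 1, 1) = 1679600

Hook-length formula: f^λ = n! / Π hook(c), product over all cells c of the Young diagram. For λ = (4, 2, 2, 2, 2, 2, 2, 1, 1, 1, 1), n = 20 boxes. Hook lengths by row (left-to-right, top-to-bottom): [14, 9, 2, 1]; [11, 6]; [10, 5]; [9, 4]; [8, 3]; [7, 2]; [6, 1]; [4]; [3]; [2]; [1]. Product of hooks = 1448500838400. So f^λ = 20! / 1448500838400 = 2432902008176640000 / 1448500838400 = 1679600.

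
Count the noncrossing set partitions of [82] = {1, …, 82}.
C_82 = 17526585015616776834735140517915655636396234280

These noncrossing partitions are counted by the Catalan number C_n = (1/(n + 1)) · C(2n, n). For n = 82: C_82 = (1/83) · C(164, 82) = 1454706556296192477283016662986999417820887445240/83 = 17526585015616776834735140517915655636396234280.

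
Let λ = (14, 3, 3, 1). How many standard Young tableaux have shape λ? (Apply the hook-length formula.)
# SYT of shape (14, 3, 3, 1) = 1493856

Hook-length formula: f^λ = n! / Π hook(c), product over all cells c of the Young diagram. For λ = (14, 3, 3, 1), n = 21 boxes. Hook lengths by row (left-to-right, top-to-bottom): [17, 15, 14, 11, 10, 9, 8, 7, 6, 5, 4, 3, 2, 1]; [5, 3, 2]; [4, 2, 1]; [1]. Product of hooks = 34200714240000. So f^λ = 21! / 34200714240000 = 51090942171709440000 / 34200714240000 = 1493856.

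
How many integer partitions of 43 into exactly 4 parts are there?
p(43, 4 parts) = 588

Partitions of n into exactly k parts are in bijection with partitions of n − k into at most k parts (subtract 1 from each part). So p(43, exactly 4) = p(39, parts ≤ 4). Computing via the recurrence p(m, j) = p(m, j−1) + p(m−j, j) gives 588.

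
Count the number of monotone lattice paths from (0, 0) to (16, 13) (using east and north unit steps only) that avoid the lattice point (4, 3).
Number of paths = 45231305

Total paths from (0, 0) to (16, 13): C(29, 16) = 67863915. Paths through (4, 3): (paths (0, 0) → (4, 3)) × (paths (4, 3) → (16, 13)) = C(7, 4) · C(22, 12) = 35 · 646646 = 22632610. Avoidance count = 67863915 − 22632610 = 45231305.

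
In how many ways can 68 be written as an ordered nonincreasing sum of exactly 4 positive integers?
p(68, 4 parts) = 2280

Partitions of n into exactly k parts are in bijection with partitions of n − k into at most k parts (subtract 1 from each part). So p(68, exactly 4) = p(64, parts ≤ 4). Computing via the recurrence p(m, j) = p(m, j−1) + p(m−j, j) gives 2280.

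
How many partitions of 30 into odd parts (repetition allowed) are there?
p_odd(30) = 296

Enumerate partitions using only odd parts via the recurrence o(n, m) = o(n, m−2) + o(n−m, m) over odd m, starting from the largest odd part ≤ n. This gives p_odd(30) = 296. (Euler's theorem: equals the count of distinct-part partitions.)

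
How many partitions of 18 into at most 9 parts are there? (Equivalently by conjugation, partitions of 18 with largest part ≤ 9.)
p(18, parts ≤ 9) = 318

Use the recurrence p(n, m) = p(n, m−1) + p(n−m, m): either the largest part is < m (count p(n, m−1)) or the largest part is exactly m (remove one copy of m, count p(n−m, m)). With p(0, ·) = 1 this gives p(18, parts ≤ 9) = 318. (By conjugating Young diagrams, this also counts partitions of 18 into at most 9 parts.)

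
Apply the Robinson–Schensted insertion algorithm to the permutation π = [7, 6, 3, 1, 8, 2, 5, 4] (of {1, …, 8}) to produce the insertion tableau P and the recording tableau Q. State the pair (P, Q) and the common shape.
P = [1, 2, 4] / [3, 5] / [6, 8] / [7];  Q = [1, 5, 7] / [2, 6] / [3, 8] / [4];  common shape = (3, 2, 2, 1)

Row-insert the values π_1, π_2, … into P one at a time, bumping the leftmost entry strictly greater than the inserted value down to the next row. The recording tableau Q records, in position (i, j), the step at which that cell was added to P.
  Insert 7 (step 1): P = [7];  Q = [1]
  Insert 6 (step 2): P = [6] / [7];  Q = [1] / [2]
  Insert 3 (step 3): P = [3] / [6] / [7];  Q = [1] / [2] / [3]
  Insert 1 (step 4): P = [1] / [3] / [6] / [7];  Q = [1] / [2] / [3] / [4]
  Insert 8 (step 5): P = [1, 8] / [3] / [6] / [7];  Q = [1, 5] / [2] / [3] / [4]
  Insert 2 (step 6): P = [1, 2] / [3, 8] / [6] / [7];  Q = [1, 5] / [2, 6] / [3] / [4]
  Insert 5 (step 7): P = [1, 2, 5] / [3, 8] / [6] / [7];  Q = [1, 5, 7] / [2, 6] / [3] / [4]
  Insert 4 (step 8): P = [1, 2, 4] / [3, 5] / [6, 8] / [7];  Q = [1, 5, 7] / [2, 6] / [3, 8] / [4]
Final shape: (3, 2, 2, 1).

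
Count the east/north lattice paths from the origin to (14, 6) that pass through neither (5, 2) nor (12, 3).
Number of paths = 20875

Inclusion–exclusion. Total paths: C(20, 14) = 38760. Through P₁: C(7, 5)·C(13, 9) = 15015. Through P₂: C(15, 12)·C(5, 2) = 4550. Since P₁ is strictly southwest of P₂, a monotone path through both must visit P₁ then P₂; paths through both = C(7, 5)·C(8, 7)·C(5, 2) = 1680. Avoid both = 38760 − 15015 − 4550 + 1680 = 20875.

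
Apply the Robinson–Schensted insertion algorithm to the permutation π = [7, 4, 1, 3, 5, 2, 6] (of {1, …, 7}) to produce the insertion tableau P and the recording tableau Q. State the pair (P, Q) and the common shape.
P = [1, 2, 5, 6] / [3] / [4] / [7];  Q = [1, 4, 5, 7] / [2] / [3] / [6];  common shape = (4, 1, 1, 1)

Row-insert the values π_1, π_2, … into P one at a time, bumping the leftmost entry strictly greater than the inserted value down to the next row. The recording tableau Q records, in position (i, j), the step at which that cell was added to P.
  Insert 7 (step 1): P = [7];  Q = [1]
  Insert 4 (step 2): P = [4] / [7];  Q = [1] / [2]
  Insert 1 (step 3): P = [1] / [4] / [7];  Q = [1] / [2] / [3]
  Insert 3 (step 4): P = [1, 3] / [4] / [7];  Q = [1, 4] / [2] / [3]
  Insert 5 (step 5): P = [1, 3, 5] / [4] / [7];  Q = [1, 4, 5] / [2] / [3]
  Insert 2 (step 6): P = [1, 2, 5] / [3] / [4] / [7];  Q = [1, 4, 5] / [2] / [3] / [6]
  Insert 6 (step 7): P = [1, 2, 5, 6] / [3] / [4] / [7];  Q = [1, 4, 5, 7] / [2] / [3] / [6]
Final shape: (4, 1, 1, 1).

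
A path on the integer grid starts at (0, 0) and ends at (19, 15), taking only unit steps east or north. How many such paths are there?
Number of paths = 1855967520

A monotone lattice path from (0, 0) to (19, 15) consists of 19 east steps and 15 north steps in some order, so it is determined by which 19 of the 34 steps are east. The count is C(34, 19) = 1855967520.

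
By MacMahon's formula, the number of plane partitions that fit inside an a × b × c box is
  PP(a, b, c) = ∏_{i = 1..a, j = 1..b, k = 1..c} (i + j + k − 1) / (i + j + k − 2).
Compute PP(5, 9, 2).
PP(5, 9, 2) = 1002001

Evaluate the triple product over i = 1..5, j = 1..9, k = 1..2. The factors are (2/1) · (3/2) · (3/2) · (4/3) · (4/3) · (5/4) · (5/4) · (6/5) · … (90 factors total). The numerators and denominators telescope so the product is an integer; carrying out the multiplication exactly gives PP(5, 9, 2) = 1002001.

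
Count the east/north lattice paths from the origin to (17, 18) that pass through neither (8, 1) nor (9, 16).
Number of paths = 4417519305

Inclusion–exclusion. Total paths: C(35, 17) = 4537567650. Through P₁: C(9, 8)·C(26, 9) = 28120950. Through P₂: C(25, 9)·C(10, 8) = 91933875. Since P₁ is strictly southwest of P₂, a monotone path through both must visit P₁ then P₂; paths through both = C(9, 8)·C(16, 1)·C(10, 8) = 6480. Avoid both = 4537567650 − 28120950 − 91933875 + 6480 = 4417519305.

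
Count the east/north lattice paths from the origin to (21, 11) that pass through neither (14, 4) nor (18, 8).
Number of paths = 91561060

Inclusion–exclusion. Total paths: C(32, 21) = 129024480. Through P₁: C(18, 14)·C(14, 7) = 10501920. Through P₂: C(26, 18)·C(6, 3) = 31245500. Since P₁ is strictly southwest of P₂, a monotone path through both must visit P₁ then P₂; paths through both = C(18, 14)·C(8, 4)·C(6, 3) = 4284000. Avoid both = 129024480 − 10501920 − 31245500 + 4284000 = 91561060.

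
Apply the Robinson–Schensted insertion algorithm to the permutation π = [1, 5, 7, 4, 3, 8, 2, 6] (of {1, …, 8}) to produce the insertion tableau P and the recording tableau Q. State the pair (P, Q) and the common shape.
P = [1, 2, 6, 8] / [3, 7] / [4] / [5];  Q = [1, 2, 3, 6] / [4, 8] / [5] / [7];  common shape = (4, 2, 1, 1)

Row-insert the values π_1, π_2, … into P one at a time, bumping the leftmost entry strictly greater than the inserted value down to the next row. The recording tableau Q records, in position (i, j), the step at which that cell was added to P.
  Insert 1 (step 1): P = [1];  Q = [1]
  Insert 5 (step 2): P = [1, 5];  Q = [1, 2]
  Insert 7 (step 3): P = [1, 5, 7];  Q = [1, 2, 3]
  Insert 4 (step 4): P = [1, 4, 7] / [5];  Q = [1, 2, 3] / [4]
  Insert 3 (step 5): P = [1, 3, 7] / [4] / [5];  Q = [1, 2, 3] / [4] / [5]
  Insert 8 (step 6): P = [1, 3, 7, 8] / [4] / [5];  Q = [1, 2, 3, 6] / [4] / [5]
  Insert 2 (step 7): P = [1, 2, 7, 8] / [3] / [4] / [5];  Q = [1, 2, 3, 6] / [4] / [5] / [7]
  Insert 6 (step 8): P = [1, 2, 6, 8] / [3, 7] / [4] / [5];  Q = [1, 2, 3, 6] / [4, 8] / [5] / [7]
Final shape: (4, 2, 1, 1).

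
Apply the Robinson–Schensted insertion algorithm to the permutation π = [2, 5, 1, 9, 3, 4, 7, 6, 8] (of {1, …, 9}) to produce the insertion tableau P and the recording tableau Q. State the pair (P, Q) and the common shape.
P = [1, 3, 4, 6, 8] / [2, 5, 7] / [9];  Q = [1, 2, 4, 7, 9] / [3, 5, 6] / [8];  common shape = (5, 3, 1)

Row-insert the values π_1, π_2, … into P one at a time, bumping the leftmost entry strictly greater than the inserted value down to the next row. The recording tableau Q records, in position (i, j), the step at which that cell was added to P.
  Insert 2 (step 1): P = [2];  Q = [1]
  Insert 5 (step 2): P = [2, 5];  Q = [1, 2]
  Insert 1 (step 3): P = [1, 5] / [2];  Q = [1, 2] / [3]
  Insert 9 (step 4): P = [1, 5, 9] / [2];  Q = [1, 2, 4] / [3]
  Insert 3 (step 5): P = [1, 3, 9] / [2, 5];  Q = [1, 2, 4] / [3, 5]
  Insert 4 (step 6): P = [1, 3, 4] / [2, 5, 9];  Q = [1, 2, 4] / [3, 5, 6]
  Insert 7 (step 7): P = [1, 3, 4, 7] / [2, 5, 9];  Q = [1, 2, 4, 7] / [3, 5, 6]
  Insert 6 (step 8): P = [1, 3, 4, 6] / [2, 5, 7] / [9];  Q = [1, 2, 4, 7] / [3, 5, 6] / [8]
  Insert 8 (step 9): P = [1, 3, 4, 6, 8] / [2, 5, 7] / [9];  Q = [1, 2, 4, 7, 9] / [3, 5, 6] / [8]
Final shape: (5, 3, 1).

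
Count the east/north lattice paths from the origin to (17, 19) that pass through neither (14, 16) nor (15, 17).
Number of paths = 4039778880

Inclusion–exclusion. Total paths: C(36, 17) = 8597496600. Through P₁: C(30, 14)·C(6, 3) = 2908453500. Through P₂: C(32, 15)·C(4, 2) = 3394336320. Since P₁ is strictly southwest of P₂, a monotone path through both must visit P₁ then P₂; paths through both = C(30, 14)·C(2, 1)·C(4, 2) = 1745072100. Avoid both = 8597496600 − 2908453500 − 3394336320 + 1745072100 = 4039778880.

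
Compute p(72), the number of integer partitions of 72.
p(72) = 5392783

Compute p(n) via the recurrence p(n, m) = p(n, m−1) + p(n−m, m), where p(n, m) counts partitions of n with all parts ≤ m and p(n) = p(n, n). The base cases are p(0, m) = 1 and p(n, 0) = 0 for n > 0. Filling the table yields p(72) = 5392783. (Euler's pentagonal recurrence is an alternative.)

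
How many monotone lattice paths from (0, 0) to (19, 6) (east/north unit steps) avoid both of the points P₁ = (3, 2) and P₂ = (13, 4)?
Number of paths = 80490

Inclusion–exclusion. Total paths: C(25, 19) = 177100. Through P₁: C(5, 3)·C(20, 16) = 48450. Through P₂: C(17, 13)·C(8, 6) = 66640. Since P₁ is strictly southwest of P₂, a monotone path through both must visit P₁ then P₂; paths through both = C(5, 3)·C(12, 10)·C(8, 6) = 18480. Avoid both = 177100 − 48450 − 66640 + 18480 = 80490.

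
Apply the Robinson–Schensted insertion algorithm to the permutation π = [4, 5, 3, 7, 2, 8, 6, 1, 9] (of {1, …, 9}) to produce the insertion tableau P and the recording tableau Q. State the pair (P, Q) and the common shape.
P = [1, 5, 6, 8, 9] / [2, 7] / [3] / [4];  Q = [1, 2, 4, 6, 9] / [3, 7] / [5] / [8];  common shape = (5, 2, 1, 1)

Row-insert the values π_1, π_2, … into P one at a time, bumping the leftmost entry strictly greater than the inserted value down to the next row. The recording tableau Q records, in position (i, j), the step at which that cell was added to P.
  Insert 4 (step 1): P = [4];  Q = [1]
  Insert 5 (step 2): P = [4, 5];  Q = [1, 2]
  Insert 3 (step 3): P = [3, 5] / [4];  Q = [1, 2] / [3]
  Insert 7 (step 4): P = [3, 5, 7] / [4];  Q = [1, 2, 4] / [3]
  Insert 2 (step 5): P = [2, 5, 7] / [3] / [4];  Q = [1, 2, 4] / [3] / [5]
  Insert 8 (step 6): P = [2, 5, 7, 8] / [3] / [4];  Q = [1, 2, 4, 6] / [3] / [5]
  Insert 6 (step 7): P = [2, 5, 6, 8] / [3, 7] / [4];  Q = [1, 2, 4, 6] / [3, 7] / [5]
  Insert 1 (step 8): P = [1, 5, 6, 8] / [2, 7] / [3] / [4];  Q = [1, 2, 4, 6] / [3, 7] / [5] / [8]
  Insert 9 (step 9): P = [1, 5, 6, 8, 9] / [2, 7] / [3] / [4];  Q = [1, 2, 4, 6, 9] / [3, 7] / [5] / [8]
Final shape: (5, 2, 1, 1).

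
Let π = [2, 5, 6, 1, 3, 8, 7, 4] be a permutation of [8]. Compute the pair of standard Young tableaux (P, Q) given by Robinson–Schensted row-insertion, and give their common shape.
P = [1, 3, 4, 7] / [2, 5, 6] / [8];  Q = [1, 2, 3, 6] / [4, 5, 7] / [8];  common shape = (4, 3, 1)

Row-insert the values π_1, π_2, … into P one at a time, bumping the leftmost entry strictly greater than the inserted value down to the next row. The recording tableau Q records, in position (i, j), the step at which that cell was added to P.
  Insert 2 (step 1): P = [2];  Q = [1]
  Insert 5 (step 2): P = [2, 5];  Q = [1, 2]
  Insert 6 (step 3): P = [2, 5, 6];  Q = [1, 2, 3]
  Insert 1 (step 4): P = [1, 5, 6] / [2];  Q = [1, 2, 3] / [4]
  Insert 3 (step 5): P = [1, 3, 6] / [2, 5];  Q = [1, 2, 3] / [4, 5]
  Insert 8 (step 6): P = [1, 3, 6, 8] / [2, 5];  Q = [1, 2, 3, 6] / [4, 5]
  Insert 7 (step 7): P = [1, 3, 6, 7] / [2, 5, 8];  Q = [1, 2, 3, 6] / [4, 5, 7]
  Insert 4 (step 8): P = [1, 3, 4, 7] / [2, 5, 6] / [8];  Q = [1, 2, 3, 6] / [4, 5, 7] / [8]
Final shape: (4, 3, 1).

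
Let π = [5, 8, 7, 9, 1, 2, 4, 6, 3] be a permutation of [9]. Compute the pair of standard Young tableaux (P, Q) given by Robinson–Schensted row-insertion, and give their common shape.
P = [1, 2, 3, 6] / [4, 7, 9] / [5] / [8];  Q = [1, 2, 4, 8] / [3, 6, 7] / [5] / [9];  common shape = (4, 3, 1, 1)

Row-insert the values π_1, π_2, … into P one at a time, bumping the leftmost entry strictly greater than the inserted value down to the next row. The recording tableau Q records, in position (i, j), the step at which that cell was added to P.
  Insert 5 (step 1): P = [5];  Q = [1]
  Insert 8 (step 2): P = [5, 8];  Q = [1, 2]
  Insert 7 (step 3): P = [5, 7] / [8];  Q = [1, 2] / [3]
  Insert 9 (step 4): P = [5, 7, 9] / [8];  Q = [1, 2, 4] / [3]
  Insert 1 (step 5): P = [1, 7, 9] / [5] / [8];  Q = [1, 2, 4] / [3] / [5]
  Insert 2 (step 6): P = [1, 2, 9] / [5, 7] / [8];  Q = [1, 2, 4] / [3, 6] / [5]
  Insert 4 (step 7): P = [1, 2, 4] / [5, 7, 9] / [8];  Q = [1, 2, 4] / [3, 6, 7] / [5]
  Insert 6 (step 8): P = [1, 2, 4, 6] / [5, 7, 9] / [8];  Q = [1, 2, 4, 8] / [3, 6, 7] / [5]
  Insert 3 (step 9): P = [1, 2, 3, 6] / [4, 7, 9] / [5] / [8];  Q = [1, 2, 4, 8] / [3, 6, 7] / [5] / [9]
Final shape: (4, 3, 1, 1).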